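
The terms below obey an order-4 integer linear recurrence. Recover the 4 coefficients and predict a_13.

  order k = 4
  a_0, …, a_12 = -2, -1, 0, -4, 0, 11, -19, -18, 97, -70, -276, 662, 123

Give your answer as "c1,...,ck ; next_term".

  a_4 = -1·-4 + -3·0 + 2·-1 + 1·-2 = 0
  a_5 = -1·0 + -3·-4 + 2·0 + 1·-1 = 11
  a_6 = -1·11 + -3·0 + 2·-4 + 1·0 = -19
  a_7 = -1·-19 + -3·11 + 2·0 + 1·-4 = -18
  a_8 = -1·-18 + -3·-19 + 2·11 + 1·0 = 97
  a_9 = -1·97 + -3·-18 + 2·-19 + 1·11 = -70
  a_10 = -1·-70 + -3·97 + 2·-18 + 1·-19 = -276
  a_11 = -1·-276 + -3·-70 + 2·97 + 1·-18 = 662
  a_12 = -1·662 + -3·-276 + 2·-70 + 1·97 = 123
  a_13 = -1·123 + -3·662 + 2·-276 + 1·-70 = -2731

-1,-3,2,1 ; -2731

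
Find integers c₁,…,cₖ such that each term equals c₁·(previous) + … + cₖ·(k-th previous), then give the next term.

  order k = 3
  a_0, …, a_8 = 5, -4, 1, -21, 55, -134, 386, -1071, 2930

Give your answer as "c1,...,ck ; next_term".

  a_3 = -2·1 + 1·-4 + -3·5 = -21
  a_4 = -2·-21 + 1·1 + -3·-4 = 55
  a_5 = -2·55 + 1·-21 + -3·1 = -134
  a_6 = -2·-134 + 1·55 + -3·-21 = 386
  a_7 = -2·386 + 1·-134 + -3·55 = -1071
  a_8 = -2·-1071 + 1·386 + -3·-134 = 2930
  a_9 = -2·2930 + 1·-1071 + -3·386 = -8089

-2,1,-3 ; -8089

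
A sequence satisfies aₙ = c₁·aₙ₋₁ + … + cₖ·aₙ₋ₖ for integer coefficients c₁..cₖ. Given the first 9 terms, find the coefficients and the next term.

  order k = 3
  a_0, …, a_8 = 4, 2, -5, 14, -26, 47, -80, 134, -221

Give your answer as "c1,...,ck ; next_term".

  a_3 = -2·-5 + 0·2 + 1·4 = 14
  a_4 = -2·14 + 0·-5 + 1·2 = -26
  a_5 = -2·-26 + 0·14 + 1·-5 = 47
  a_6 = -2·47 + 0·-26 + 1·14 = -80
  a_7 = -2·-80 + 0·47 + 1·-26 = 134
  a_8 = -2·134 + 0·-80 + 1·47 = -221
  a_9 = -2·-221 + 0·134 + 1·-80 = 362

-2,0,1 ; 362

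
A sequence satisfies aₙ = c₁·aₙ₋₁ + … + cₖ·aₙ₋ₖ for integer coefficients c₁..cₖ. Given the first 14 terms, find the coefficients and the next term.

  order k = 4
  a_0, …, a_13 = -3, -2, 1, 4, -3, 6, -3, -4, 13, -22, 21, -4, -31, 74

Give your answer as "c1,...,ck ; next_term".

-1,0,1,-1 ; -99

  a_4 = -1·4 + 0·1 + 1·-2 + -1·-3 = -3
  a_5 = -1·-3 + 0·4 + 1·1 + -1·-2 = 6
  a_6 = -1·6 + 0·-3 + 1·4 + -1·1 = -3
  a_7 = -1·-3 + 0·6 + 1·-3 + -1·4 = -4
  a_8 = -1·-4 + 0·-3 + 1·6 + -1·-3 = 13
  a_9 = -1·13 + 0·-4 + 1·-3 + -1·6 = -22
  a_10 = -1·-22 + 0·13 + 1·-4 + -1·-3 = 21
  a_11 = -1·21 + 0·-22 + 1·13 + -1·-4 = -4
  a_12 = -1·-4 + 0·21 + 1·-22 + -1·13 = -31
  a_13 = -1·-31 + 0·-4 + 1·21 + -1·-22 = 74
  a_14 = -1·74 + 0·-31 + 1·-4 + -1·21 = -99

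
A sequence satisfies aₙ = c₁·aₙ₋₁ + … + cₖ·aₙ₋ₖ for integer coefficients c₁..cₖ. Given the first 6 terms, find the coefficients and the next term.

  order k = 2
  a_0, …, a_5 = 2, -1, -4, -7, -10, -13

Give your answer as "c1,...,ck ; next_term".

  a_2 = 2·-1 + -1·2 = -4
  a_3 = 2·-4 + -1·-1 = -7
  a_4 = 2·-7 + -1·-4 = -10
  a_5 = 2·-10 + -1·-7 = -13
  a_6 = 2·-13 + -1·-10 = -16

2,-1 ; -16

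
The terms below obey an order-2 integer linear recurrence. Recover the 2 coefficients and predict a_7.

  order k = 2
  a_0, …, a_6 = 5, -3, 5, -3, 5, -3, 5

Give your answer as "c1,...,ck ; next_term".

  a_2 = 0·-3 + 1·5 = 5
  a_3 = 0·5 + 1·-3 = -3
  a_4 = 0·-3 + 1·5 = 5
  a_5 = 0·5 + 1·-3 = -3
  a_6 = 0·-3 + 1·5 = 5
  a_7 = 0·5 + 1·-3 = -3

0,1 ; -3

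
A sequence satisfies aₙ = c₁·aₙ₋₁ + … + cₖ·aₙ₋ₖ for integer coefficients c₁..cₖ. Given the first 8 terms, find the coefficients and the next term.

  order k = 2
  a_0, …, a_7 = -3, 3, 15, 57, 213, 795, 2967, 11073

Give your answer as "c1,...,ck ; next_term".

4,-1 ; 41325

  a_2 = 4·3 + -1·-3 = 15
  a_3 = 4·15 + -1·3 = 57
  a_4 = 4·57 + -1·15 = 213
  a_5 = 4·213 + -1·57 = 795
  a_6 = 4·795 + -1·213 = 2967
  a_7 = 4·2967 + -1·795 = 11073
  a_8 = 4·11073 + -1·2967 = 41325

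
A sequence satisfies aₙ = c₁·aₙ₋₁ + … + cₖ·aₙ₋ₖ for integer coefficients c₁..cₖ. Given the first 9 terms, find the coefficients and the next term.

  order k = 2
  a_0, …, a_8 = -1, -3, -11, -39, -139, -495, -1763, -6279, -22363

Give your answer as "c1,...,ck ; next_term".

3,2 ; -79647

  a_2 = 3·-3 + 2·-1 = -11
  a_3 = 3·-11 + 2·-3 = -39
  a_4 = 3·-39 + 2·-11 = -139
  a_5 = 3·-139 + 2·-39 = -495
  a_6 = 3·-495 + 2·-139 = -1763
  a_7 = 3·-1763 + 2·-495 = -6279
  a_8 = 3·-6279 + 2·-1763 = -22363
  a_9 = 3·-22363 + 2·-6279 = -79647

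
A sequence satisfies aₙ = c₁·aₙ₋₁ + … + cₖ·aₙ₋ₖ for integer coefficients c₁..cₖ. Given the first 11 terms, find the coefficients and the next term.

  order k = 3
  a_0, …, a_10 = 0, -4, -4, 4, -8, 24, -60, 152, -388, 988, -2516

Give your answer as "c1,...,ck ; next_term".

  a_3 = -2·-4 + 1·-4 + -1·0 = 4
  a_4 = -2·4 + 1·-4 + -1·-4 = -8
  a_5 = -2·-8 + 1·4 + -1·-4 = 24
  a_6 = -2·24 + 1·-8 + -1·4 = -60
  a_7 = -2·-60 + 1·24 + -1·-8 = 152
  a_8 = -2·152 + 1·-60 + -1·24 = -388
  a_9 = -2·-388 + 1·152 + -1·-60 = 988
  a_10 = -2·988 + 1·-388 + -1·152 = -2516
  a_11 = -2·-2516 + 1·988 + -1·-388 = 6408

-2,1,-1 ; 6408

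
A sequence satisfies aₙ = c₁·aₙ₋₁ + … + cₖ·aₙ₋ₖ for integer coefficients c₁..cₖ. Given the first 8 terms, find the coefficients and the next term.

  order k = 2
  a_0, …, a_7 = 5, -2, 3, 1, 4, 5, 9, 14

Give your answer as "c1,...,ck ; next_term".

  a_2 = 1·-2 + 1·5 = 3
  a_3 = 1·3 + 1·-2 = 1
  a_4 = 1·1 + 1·3 = 4
  a_5 = 1·4 + 1·1 = 5
  a_6 = 1·5 + 1·4 = 9
  a_7 = 1·9 + 1·5 = 14
  a_8 = 1·14 + 1·9 = 23

1,1 ; 23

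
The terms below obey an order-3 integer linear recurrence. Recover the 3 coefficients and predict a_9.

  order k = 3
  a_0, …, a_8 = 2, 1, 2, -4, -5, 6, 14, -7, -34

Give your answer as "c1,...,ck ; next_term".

  a_3 = 0·2 + -2·1 + -1·2 = -4
  a_4 = 0·-4 + -2·2 + -1·1 = -5
  a_5 = 0·-5 + -2·-4 + -1·2 = 6
  a_6 = 0·6 + -2·-5 + -1·-4 = 14
  a_7 = 0·14 + -2·6 + -1·-5 = -7
  a_8 = 0·-7 + -2·14 + -1·6 = -34
  a_9 = 0·-34 + -2·-7 + -1·14 = 0

0,-2,-1 ; 0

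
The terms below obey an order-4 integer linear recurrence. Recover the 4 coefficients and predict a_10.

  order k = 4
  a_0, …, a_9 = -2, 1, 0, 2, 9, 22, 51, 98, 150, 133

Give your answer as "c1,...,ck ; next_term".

  a_4 = 3·2 + -1·0 + -3·1 + -3·-2 = 9
  a_5 = 3·9 + -1·2 + -3·0 + -3·1 = 22
  a_6 = 3·22 + -1·9 + -3·2 + -3·0 = 51
  a_7 = 3·51 + -1·22 + -3·9 + -3·2 = 98
  a_8 = 3·98 + -1·51 + -3·22 + -3·9 = 150
  a_9 = 3·150 + -1·98 + -3·51 + -3·22 = 133
  a_10 = 3·133 + -1·150 + -3·98 + -3·51 = -198

3,-1,-3,-3 ; -198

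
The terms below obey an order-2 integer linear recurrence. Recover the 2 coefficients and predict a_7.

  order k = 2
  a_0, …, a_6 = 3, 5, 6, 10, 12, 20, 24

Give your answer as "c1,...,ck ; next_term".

  a_2 = 0·5 + 2·3 = 6
  a_3 = 0·6 + 2·5 = 10
  a_4 = 0·10 + 2·6 = 12
  a_5 = 0·12 + 2·10 = 20
  a_6 = 0·20 + 2·12 = 24
  a_7 = 0·24 + 2·20 = 40

0,2 ; 40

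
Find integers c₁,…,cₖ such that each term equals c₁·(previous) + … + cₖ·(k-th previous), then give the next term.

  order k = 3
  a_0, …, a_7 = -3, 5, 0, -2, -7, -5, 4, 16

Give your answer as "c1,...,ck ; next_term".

  a_3 = 1·0 + -1·5 + -1·-3 = -2
  a_4 = 1·-2 + -1·0 + -1·5 = -7
  a_5 = 1·-7 + -1·-2 + -1·0 = -5
  a_6 = 1·-5 + -1·-7 + -1·-2 = 4
  a_7 = 1·4 + -1·-5 + -1·-7 = 16
  a_8 = 1·16 + -1·4 + -1·-5 = 17

1,-1,-1 ; 17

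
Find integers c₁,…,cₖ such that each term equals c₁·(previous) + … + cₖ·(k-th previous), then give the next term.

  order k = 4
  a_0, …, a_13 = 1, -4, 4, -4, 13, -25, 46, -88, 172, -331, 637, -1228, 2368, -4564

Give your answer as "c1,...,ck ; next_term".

-1,1,-1,1 ; 8797

  a_4 = -1·-4 + 1·4 + -1·-4 + 1·1 = 13
  a_5 = -1·13 + 1·-4 + -1·4 + 1·-4 = -25
  a_6 = -1·-25 + 1·13 + -1·-4 + 1·4 = 46
  a_7 = -1·46 + 1·-25 + -1·13 + 1·-4 = -88
  a_8 = -1·-88 + 1·46 + -1·-25 + 1·13 = 172
  a_9 = -1·172 + 1·-88 + -1·46 + 1·-25 = -331
  a_10 = -1·-331 + 1·172 + -1·-88 + 1·46 = 637
  a_11 = -1·637 + 1·-331 + -1·172 + 1·-88 = -1228
  a_12 = -1·-1228 + 1·637 + -1·-331 + 1·172 = 2368
  a_13 = -1·2368 + 1·-1228 + -1·637 + 1·-331 = -4564
  a_14 = -1·-4564 + 1·2368 + -1·-1228 + 1·637 = 8797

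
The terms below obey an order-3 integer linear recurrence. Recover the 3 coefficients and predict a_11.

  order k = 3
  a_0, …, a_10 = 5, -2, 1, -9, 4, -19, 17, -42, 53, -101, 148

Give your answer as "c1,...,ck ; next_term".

  a_3 = 0·1 + 2·-2 + -1·5 = -9
  a_4 = 0·-9 + 2·1 + -1·-2 = 4
  a_5 = 0·4 + 2·-9 + -1·1 = -19
  a_6 = 0·-19 + 2·4 + -1·-9 = 17
  a_7 = 0·17 + 2·-19 + -1·4 = -42
  a_8 = 0·-42 + 2·17 + -1·-19 = 53
  a_9 = 0·53 + 2·-42 + -1·17 = -101
  a_10 = 0·-101 + 2·53 + -1·-42 = 148
  a_11 = 0·148 + 2·-101 + -1·53 = -255

0,2,-1 ; -255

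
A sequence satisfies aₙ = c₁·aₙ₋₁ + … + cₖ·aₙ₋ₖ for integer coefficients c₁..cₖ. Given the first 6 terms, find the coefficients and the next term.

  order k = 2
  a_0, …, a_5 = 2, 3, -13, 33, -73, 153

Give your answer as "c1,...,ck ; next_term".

-3,-2 ; -313

  a_2 = -3·3 + -2·2 = -13
  a_3 = -3·-13 + -2·3 = 33
  a_4 = -3·33 + -2·-13 = -73
  a_5 = -3·-73 + -2·33 = 153
  a_6 = -3·153 + -2·-73 = -313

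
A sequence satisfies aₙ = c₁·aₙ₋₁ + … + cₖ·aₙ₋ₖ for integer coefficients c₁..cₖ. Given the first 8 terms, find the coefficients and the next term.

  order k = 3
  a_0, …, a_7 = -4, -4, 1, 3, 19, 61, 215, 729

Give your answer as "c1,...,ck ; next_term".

  a_3 = 3·1 + 2·-4 + -2·-4 = 3
  a_4 = 3·3 + 2·1 + -2·-4 = 19
  a_5 = 3·19 + 2·3 + -2·1 = 61
  a_6 = 3·61 + 2·19 + -2·3 = 215
  a_7 = 3·215 + 2·61 + -2·19 = 729
  a_8 = 3·729 + 2·215 + -2·61 = 2495

3,2,-2 ; 2495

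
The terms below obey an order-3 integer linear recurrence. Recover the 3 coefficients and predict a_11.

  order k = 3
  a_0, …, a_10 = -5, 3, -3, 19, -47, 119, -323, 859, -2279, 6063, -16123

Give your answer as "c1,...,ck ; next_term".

-2,1,-2 ; 42867

  a_3 = -2·-3 + 1·3 + -2·-5 = 19
  a_4 = -2·19 + 1·-3 + -2·3 = -47
  a_5 = -2·-47 + 1·19 + -2·-3 = 119
  a_6 = -2·119 + 1·-47 + -2·19 = -323
  a_7 = -2·-323 + 1·119 + -2·-47 = 859
  a_8 = -2·859 + 1·-323 + -2·119 = -2279
  a_9 = -2·-2279 + 1·859 + -2·-323 = 6063
  a_10 = -2·6063 + 1·-2279 + -2·859 = -16123
  a_11 = -2·-16123 + 1·6063 + -2·-2279 = 42867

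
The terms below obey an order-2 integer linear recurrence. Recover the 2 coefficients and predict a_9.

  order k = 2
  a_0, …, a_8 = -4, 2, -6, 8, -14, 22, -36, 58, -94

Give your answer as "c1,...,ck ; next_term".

  a_2 = -1·2 + 1·-4 = -6
  a_3 = -1·-6 + 1·2 = 8
  a_4 = -1·8 + 1·-6 = -14
  a_5 = -1·-14 + 1·8 = 22
  a_6 = -1·22 + 1·-14 = -36
  a_7 = -1·-36 + 1·22 = 58
  a_8 = -1·58 + 1·-36 = -94
  a_9 = -1·-94 + 1·58 = 152

-1,1 ; 152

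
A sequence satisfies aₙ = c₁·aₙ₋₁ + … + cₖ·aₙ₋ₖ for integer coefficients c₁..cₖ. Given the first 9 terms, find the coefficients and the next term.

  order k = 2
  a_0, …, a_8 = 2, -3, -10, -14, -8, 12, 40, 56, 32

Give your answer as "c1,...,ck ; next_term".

  a_2 = 2·-3 + -2·2 = -10
  a_3 = 2·-10 + -2·-3 = -14
  a_4 = 2·-14 + -2·-10 = -8
  a_5 = 2·-8 + -2·-14 = 12
  a_6 = 2·12 + -2·-8 = 40
  a_7 = 2·40 + -2·12 = 56
  a_8 = 2·56 + -2·40 = 32
  a_9 = 2·32 + -2·56 = -48

2,-2 ; -48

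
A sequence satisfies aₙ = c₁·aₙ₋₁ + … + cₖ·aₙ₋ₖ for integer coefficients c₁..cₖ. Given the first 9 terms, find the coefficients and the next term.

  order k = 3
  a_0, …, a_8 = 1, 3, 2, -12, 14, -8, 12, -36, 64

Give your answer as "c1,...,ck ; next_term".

-2,-2,-2 ; -80

  a_3 = -2·2 + -2·3 + -2·1 = -12
  a_4 = -2·-12 + -2·2 + -2·3 = 14
  a_5 = -2·14 + -2·-12 + -2·2 = -8
  a_6 = -2·-8 + -2·14 + -2·-12 = 12
  a_7 = -2·12 + -2·-8 + -2·14 = -36
  a_8 = -2·-36 + -2·12 + -2·-8 = 64
  a_9 = -2·64 + -2·-36 + -2·12 = -80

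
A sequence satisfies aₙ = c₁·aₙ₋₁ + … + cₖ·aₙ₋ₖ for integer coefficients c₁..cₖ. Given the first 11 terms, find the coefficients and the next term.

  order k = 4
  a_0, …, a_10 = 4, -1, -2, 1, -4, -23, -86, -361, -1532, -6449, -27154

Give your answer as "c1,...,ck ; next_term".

4,0,4,-1 ; -114383

  a_4 = 4·1 + 0·-2 + 4·-1 + -1·4 = -4
  a_5 = 4·-4 + 0·1 + 4·-2 + -1·-1 = -23
  a_6 = 4·-23 + 0·-4 + 4·1 + -1·-2 = -86
  a_7 = 4·-86 + 0·-23 + 4·-4 + -1·1 = -361
  a_8 = 4·-361 + 0·-86 + 4·-23 + -1·-4 = -1532
  a_9 = 4·-1532 + 0·-361 + 4·-86 + -1·-23 = -6449
  a_10 = 4·-6449 + 0·-1532 + 4·-361 + -1·-86 = -27154
  a_11 = 4·-27154 + 0·-6449 + 4·-1532 + -1·-361 = -114383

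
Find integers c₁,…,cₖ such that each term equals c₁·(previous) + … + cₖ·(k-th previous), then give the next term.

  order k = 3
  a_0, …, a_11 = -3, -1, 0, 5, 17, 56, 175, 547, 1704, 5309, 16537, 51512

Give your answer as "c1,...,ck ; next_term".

3,1,-2 ; 160455

  a_3 = 3·0 + 1·-1 + -2·-3 = 5
  a_4 = 3·5 + 1·0 + -2·-1 = 17
  a_5 = 3·17 + 1·5 + -2·0 = 56
  a_6 = 3·56 + 1·17 + -2·5 = 175
  a_7 = 3·175 + 1·56 + -2·17 = 547
  a_8 = 3·547 + 1·175 + -2·56 = 1704
  a_9 = 3·1704 + 1·547 + -2·175 = 5309
  a_10 = 3·5309 + 1·1704 + -2·547 = 16537
  a_11 = 3·16537 + 1·5309 + -2·1704 = 51512
  a_12 = 3·51512 + 1·16537 + -2·5309 = 160455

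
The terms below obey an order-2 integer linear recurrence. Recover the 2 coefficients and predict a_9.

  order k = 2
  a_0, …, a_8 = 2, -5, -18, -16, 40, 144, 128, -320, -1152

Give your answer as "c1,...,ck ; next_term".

  a_2 = 2·-5 + -4·2 = -18
  a_3 = 2·-18 + -4·-5 = -16
  a_4 = 2·-16 + -4·-18 = 40
  a_5 = 2·40 + -4·-16 = 144
  a_6 = 2·144 + -4·40 = 128
  a_7 = 2·128 + -4·144 = -320
  a_8 = 2·-320 + -4·128 = -1152
  a_9 = 2·-1152 + -4·-320 = -1024

2,-4 ; -1024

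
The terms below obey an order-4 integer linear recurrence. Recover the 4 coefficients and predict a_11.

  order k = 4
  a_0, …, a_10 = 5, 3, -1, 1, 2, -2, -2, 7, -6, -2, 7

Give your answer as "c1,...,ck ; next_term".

-2,-2,-1,1 ; 3

  a_4 = -2·1 + -2·-1 + -1·3 + 1·5 = 2
  a_5 = -2·2 + -2·1 + -1·-1 + 1·3 = -2
  a_6 = -2·-2 + -2·2 + -1·1 + 1·-1 = -2
  a_7 = -2·-2 + -2·-2 + -1·2 + 1·1 = 7
  a_8 = -2·7 + -2·-2 + -1·-2 + 1·2 = -6
  a_9 = -2·-6 + -2·7 + -1·-2 + 1·-2 = -2
  a_10 = -2·-2 + -2·-6 + -1·7 + 1·-2 = 7
  a_11 = -2·7 + -2·-2 + -1·-6 + 1·7 = 3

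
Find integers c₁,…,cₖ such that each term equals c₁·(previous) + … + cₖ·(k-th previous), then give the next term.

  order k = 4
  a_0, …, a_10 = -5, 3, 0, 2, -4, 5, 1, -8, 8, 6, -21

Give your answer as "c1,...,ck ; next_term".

  a_4 = -1·2 + -1·0 + 1·3 + 1·-5 = -4
  a_5 = -1·-4 + -1·2 + 1·0 + 1·3 = 5
  a_6 = -1·5 + -1·-4 + 1·2 + 1·0 = 1
  a_7 = -1·1 + -1·5 + 1·-4 + 1·2 = -8
  a_8 = -1·-8 + -1·1 + 1·5 + 1·-4 = 8
  a_9 = -1·8 + -1·-8 + 1·1 + 1·5 = 6
  a_10 = -1·6 + -1·8 + 1·-8 + 1·1 = -21
  a_11 = -1·-21 + -1·6 + 1·8 + 1·-8 = 15

-1,-1,1,1 ; 15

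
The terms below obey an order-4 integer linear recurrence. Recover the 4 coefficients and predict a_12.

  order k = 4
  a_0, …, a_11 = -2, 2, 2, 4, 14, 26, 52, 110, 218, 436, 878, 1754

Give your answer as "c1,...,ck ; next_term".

  a_4 = 2·4 + 0·2 + 1·2 + -2·-2 = 14
  a_5 = 2·14 + 0·4 + 1·2 + -2·2 = 26
  a_6 = 2·26 + 0·14 + 1·4 + -2·2 = 52
  a_7 = 2·52 + 0·26 + 1·14 + -2·4 = 110
  a_8 = 2·110 + 0·52 + 1·26 + -2·14 = 218
  a_9 = 2·218 + 0·110 + 1·52 + -2·26 = 436
  a_10 = 2·436 + 0·218 + 1·110 + -2·52 = 878
  a_11 = 2·878 + 0·436 + 1·218 + -2·110 = 1754
  a_12 = 2·1754 + 0·878 + 1·436 + -2·218 = 3508

2,0,1,-2 ; 3508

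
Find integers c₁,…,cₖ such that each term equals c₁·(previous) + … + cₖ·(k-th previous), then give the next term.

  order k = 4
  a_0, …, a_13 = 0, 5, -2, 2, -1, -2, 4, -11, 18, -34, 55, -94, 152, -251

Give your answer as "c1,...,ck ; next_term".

  a_4 = -1·2 + 2·-2 + 1·5 + -1·0 = -1
  a_5 = -1·-1 + 2·2 + 1·-2 + -1·5 = -2
  a_6 = -1·-2 + 2·-1 + 1·2 + -1·-2 = 4
  a_7 = -1·4 + 2·-2 + 1·-1 + -1·2 = -11
  a_8 = -1·-11 + 2·4 + 1·-2 + -1·-1 = 18
  a_9 = -1·18 + 2·-11 + 1·4 + -1·-2 = -34
  a_10 = -1·-34 + 2·18 + 1·-11 + -1·4 = 55
  a_11 = -1·55 + 2·-34 + 1·18 + -1·-11 = -94
  a_12 = -1·-94 + 2·55 + 1·-34 + -1·18 = 152
  a_13 = -1·152 + 2·-94 + 1·55 + -1·-34 = -251
  a_14 = -1·-251 + 2·152 + 1·-94 + -1·55 = 406

-1,2,1,-1 ; 406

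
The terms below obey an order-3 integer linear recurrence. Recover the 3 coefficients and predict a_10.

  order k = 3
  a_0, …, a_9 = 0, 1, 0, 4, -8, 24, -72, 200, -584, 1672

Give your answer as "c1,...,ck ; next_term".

  a_3 = -1·0 + 4·1 + -4·0 = 4
  a_4 = -1·4 + 4·0 + -4·1 = -8
  a_5 = -1·-8 + 4·4 + -4·0 = 24
  a_6 = -1·24 + 4·-8 + -4·4 = -72
  a_7 = -1·-72 + 4·24 + -4·-8 = 200
  a_8 = -1·200 + 4·-72 + -4·24 = -584
  a_9 = -1·-584 + 4·200 + -4·-72 = 1672
  a_10 = -1·1672 + 4·-584 + -4·200 = -4808

-1,4,-4 ; -4808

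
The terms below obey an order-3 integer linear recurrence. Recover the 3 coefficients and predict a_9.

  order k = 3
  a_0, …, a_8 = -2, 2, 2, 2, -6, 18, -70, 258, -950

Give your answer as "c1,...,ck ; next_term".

  a_3 = -3·2 + 2·2 + -2·-2 = 2
  a_4 = -3·2 + 2·2 + -2·2 = -6
  a_5 = -3·-6 + 2·2 + -2·2 = 18
  a_6 = -3·18 + 2·-6 + -2·2 = -70
  a_7 = -3·-70 + 2·18 + -2·-6 = 258
  a_8 = -3·258 + 2·-70 + -2·18 = -950
  a_9 = -3·-950 + 2·258 + -2·-70 = 3506

-3,2,-2 ; 3506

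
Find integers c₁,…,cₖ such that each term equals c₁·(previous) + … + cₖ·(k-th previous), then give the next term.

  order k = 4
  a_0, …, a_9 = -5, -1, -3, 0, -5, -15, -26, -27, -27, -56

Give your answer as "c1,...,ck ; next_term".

  a_4 = 2·0 + -2·-3 + 1·-1 + 2·-5 = -5
  a_5 = 2·-5 + -2·0 + 1·-3 + 2·-1 = -15
  a_6 = 2·-15 + -2·-5 + 1·0 + 2·-3 = -26
  a_7 = 2·-26 + -2·-15 + 1·-5 + 2·0 = -27
  a_8 = 2·-27 + -2·-26 + 1·-15 + 2·-5 = -27
  a_9 = 2·-27 + -2·-27 + 1·-26 + 2·-15 = -56
  a_10 = 2·-56 + -2·-27 + 1·-27 + 2·-26 = -137

2,-2,1,2 ; -137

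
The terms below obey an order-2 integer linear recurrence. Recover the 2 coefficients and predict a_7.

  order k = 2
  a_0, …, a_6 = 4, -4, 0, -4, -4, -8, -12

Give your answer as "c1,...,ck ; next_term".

1,1 ; -20

  a_2 = 1·-4 + 1·4 = 0
  a_3 = 1·0 + 1·-4 = -4
  a_4 = 1·-4 + 1·0 = -4
  a_5 = 1·-4 + 1·-4 = -8
  a_6 = 1·-8 + 1·-4 = -12
  a_7 = 1·-12 + 1·-8 = -20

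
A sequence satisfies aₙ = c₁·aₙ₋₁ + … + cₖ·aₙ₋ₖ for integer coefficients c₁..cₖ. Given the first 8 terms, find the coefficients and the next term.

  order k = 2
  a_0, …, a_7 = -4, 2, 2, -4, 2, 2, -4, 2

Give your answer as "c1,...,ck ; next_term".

-1,-1 ; 2

  a_2 = -1·2 + -1·-4 = 2
  a_3 = -1·2 + -1·2 = -4
  a_4 = -1·-4 + -1·2 = 2
  a_5 = -1·2 + -1·-4 = 2
  a_6 = -1·2 + -1·2 = -4
  a_7 = -1·-4 + -1·2 = 2
  a_8 = -1·2 + -1·-4 = 2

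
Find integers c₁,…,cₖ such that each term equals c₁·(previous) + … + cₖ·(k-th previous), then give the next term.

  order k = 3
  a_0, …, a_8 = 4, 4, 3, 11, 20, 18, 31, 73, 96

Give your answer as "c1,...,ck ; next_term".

  a_3 = 1·3 + -1·4 + 3·4 = 11
  a_4 = 1·11 + -1·3 + 3·4 = 20
  a_5 = 1·20 + -1·11 + 3·3 = 18
  a_6 = 1·18 + -1·20 + 3·11 = 31
  a_7 = 1·31 + -1·18 + 3·20 = 73
  a_8 = 1·73 + -1·31 + 3·18 = 96
  a_9 = 1·96 + -1·73 + 3·31 = 116

1,-1,3 ; 116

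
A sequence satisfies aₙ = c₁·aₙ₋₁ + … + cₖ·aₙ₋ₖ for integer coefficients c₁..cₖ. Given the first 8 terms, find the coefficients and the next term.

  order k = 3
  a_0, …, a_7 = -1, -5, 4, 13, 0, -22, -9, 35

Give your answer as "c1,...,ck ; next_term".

  a_3 = 1·4 + -2·-5 + 1·-1 = 13
  a_4 = 1·13 + -2·4 + 1·-5 = 0
  a_5 = 1·0 + -2·13 + 1·4 = -22
  a_6 = 1·-22 + -2·0 + 1·13 = -9
  a_7 = 1·-9 + -2·-22 + 1·0 = 35
  a_8 = 1·35 + -2·-9 + 1·-22 = 31

1,-2,1 ; 31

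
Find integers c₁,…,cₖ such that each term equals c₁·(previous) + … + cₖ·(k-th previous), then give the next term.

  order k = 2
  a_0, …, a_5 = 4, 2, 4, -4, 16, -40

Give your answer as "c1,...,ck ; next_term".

  a_2 = -2·2 + 2·4 = 4
  a_3 = -2·4 + 2·2 = -4
  a_4 = -2·-4 + 2·4 = 16
  a_5 = -2·16 + 2·-4 = -40
  a_6 = -2·-40 + 2·16 = 112

-2,2 ; 112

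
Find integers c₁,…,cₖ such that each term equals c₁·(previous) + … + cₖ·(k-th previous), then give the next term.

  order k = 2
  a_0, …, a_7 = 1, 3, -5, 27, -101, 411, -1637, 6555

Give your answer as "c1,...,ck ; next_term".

-3,4 ; -26213

  a_2 = -3·3 + 4·1 = -5
  a_3 = -3·-5 + 4·3 = 27
  a_4 = -3·27 + 4·-5 = -101
  a_5 = -3·-101 + 4·27 = 411
  a_6 = -3·411 + 4·-101 = -1637
  a_7 = -3·-1637 + 4·411 = 6555
  a_8 = -3·6555 + 4·-1637 = -26213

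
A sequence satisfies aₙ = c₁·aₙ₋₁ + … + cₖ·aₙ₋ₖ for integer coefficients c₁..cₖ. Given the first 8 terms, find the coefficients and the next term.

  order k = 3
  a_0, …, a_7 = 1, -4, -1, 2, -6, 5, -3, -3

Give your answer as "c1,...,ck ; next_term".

  a_3 = -1·-1 + 0·-4 + 1·1 = 2
  a_4 = -1·2 + 0·-1 + 1·-4 = -6
  a_5 = -1·-6 + 0·2 + 1·-1 = 5
  a_6 = -1·5 + 0·-6 + 1·2 = -3
  a_7 = -1·-3 + 0·5 + 1·-6 = -3
  a_8 = -1·-3 + 0·-3 + 1·5 = 8

-1,0,1 ; 8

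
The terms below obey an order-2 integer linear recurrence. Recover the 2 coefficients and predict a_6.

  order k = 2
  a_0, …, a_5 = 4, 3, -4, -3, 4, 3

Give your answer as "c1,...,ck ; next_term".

  a_2 = 0·3 + -1·4 = -4
  a_3 = 0·-4 + -1·3 = -3
  a_4 = 0·-3 + -1·-4 = 4
  a_5 = 0·4 + -1·-3 = 3
  a_6 = 0·3 + -1·4 = -4

0,-1 ; -4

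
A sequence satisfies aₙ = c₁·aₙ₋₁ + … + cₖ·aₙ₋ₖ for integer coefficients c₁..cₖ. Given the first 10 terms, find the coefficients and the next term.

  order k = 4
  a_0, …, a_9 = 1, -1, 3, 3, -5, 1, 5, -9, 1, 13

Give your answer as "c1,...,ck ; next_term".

0,-1,1,-1 ; -15

  a_4 = 0·3 + -1·3 + 1·-1 + -1·1 = -5
  a_5 = 0·-5 + -1·3 + 1·3 + -1·-1 = 1
  a_6 = 0·1 + -1·-5 + 1·3 + -1·3 = 5
  a_7 = 0·5 + -1·1 + 1·-5 + -1·3 = -9
  a_8 = 0·-9 + -1·5 + 1·1 + -1·-5 = 1
  a_9 = 0·1 + -1·-9 + 1·5 + -1·1 = 13
  a_10 = 0·13 + -1·1 + 1·-9 + -1·5 = -15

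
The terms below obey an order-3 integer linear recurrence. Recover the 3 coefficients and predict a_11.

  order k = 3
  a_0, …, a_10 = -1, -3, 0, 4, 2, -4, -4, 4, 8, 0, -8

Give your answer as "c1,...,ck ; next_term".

2,-2,2 ; 0

  a_3 = 2·0 + -2·-3 + 2·-1 = 4
  a_4 = 2·4 + -2·0 + 2·-3 = 2
  a_5 = 2·2 + -2·4 + 2·0 = -4
  a_6 = 2·-4 + -2·2 + 2·4 = -4
  a_7 = 2·-4 + -2·-4 + 2·2 = 4
  a_8 = 2·4 + -2·-4 + 2·-4 = 8
  a_9 = 2·8 + -2·4 + 2·-4 = 0
  a_10 = 2·0 + -2·8 + 2·4 = -8
  a_11 = 2·-8 + -2·0 + 2·8 = 0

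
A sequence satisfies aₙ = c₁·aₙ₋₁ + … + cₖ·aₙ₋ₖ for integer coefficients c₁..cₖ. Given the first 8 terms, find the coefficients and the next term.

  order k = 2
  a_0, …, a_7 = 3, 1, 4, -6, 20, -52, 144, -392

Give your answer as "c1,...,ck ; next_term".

-2,2 ; 1072

  a_2 = -2·1 + 2·3 = 4
  a_3 = -2·4 + 2·1 = -6
  a_4 = -2·-6 + 2·4 = 20
  a_5 = -2·20 + 2·-6 = -52
  a_6 = -2·-52 + 2·20 = 144
  a_7 = -2·144 + 2·-52 = -392
  a_8 = -2·-392 + 2·144 = 1072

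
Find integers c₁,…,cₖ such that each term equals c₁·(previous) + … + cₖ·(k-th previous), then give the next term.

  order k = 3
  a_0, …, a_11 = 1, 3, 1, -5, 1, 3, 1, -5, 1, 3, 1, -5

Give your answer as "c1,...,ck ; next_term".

-1,-1,-1 ; 1

  a_3 = -1·1 + -1·3 + -1·1 = -5
  a_4 = -1·-5 + -1·1 + -1·3 = 1
  a_5 = -1·1 + -1·-5 + -1·1 = 3
  a_6 = -1·3 + -1·1 + -1·-5 = 1
  a_7 = -1·1 + -1·3 + -1·1 = -5
  a_8 = -1·-5 + -1·1 + -1·3 = 1
  a_9 = -1·1 + -1·-5 + -1·1 = 3
  a_10 = -1·3 + -1·1 + -1·-5 = 1
  a_11 = -1·1 + -1·3 + -1·1 = -5
  a_12 = -1·-5 + -1·1 + -1·3 = 1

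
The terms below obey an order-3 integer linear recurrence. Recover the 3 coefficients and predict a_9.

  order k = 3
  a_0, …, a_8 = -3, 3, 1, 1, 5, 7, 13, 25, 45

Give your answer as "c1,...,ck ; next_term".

  a_3 = 1·1 + 1·3 + 1·-3 = 1
  a_4 = 1·1 + 1·1 + 1·3 = 5
  a_5 = 1·5 + 1·1 + 1·1 = 7
  a_6 = 1·7 + 1·5 + 1·1 = 13
  a_7 = 1·13 + 1·7 + 1·5 = 25
  a_8 = 1·25 + 1·13 + 1·7 = 45
  a_9 = 1·45 + 1·25 + 1·13 = 83

1,1,1 ; 83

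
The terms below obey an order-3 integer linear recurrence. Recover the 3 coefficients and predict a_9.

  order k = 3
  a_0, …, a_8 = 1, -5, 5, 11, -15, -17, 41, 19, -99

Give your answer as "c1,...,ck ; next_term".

0,-2,1 ; 3

  a_3 = 0·5 + -2·-5 + 1·1 = 11
  a_4 = 0·11 + -2·5 + 1·-5 = -15
  a_5 = 0·-15 + -2·11 + 1·5 = -17
  a_6 = 0·-17 + -2·-15 + 1·11 = 41
  a_7 = 0·41 + -2·-17 + 1·-15 = 19
  a_8 = 0·19 + -2·41 + 1·-17 = -99
  a_9 = 0·-99 + -2·19 + 1·41 = 3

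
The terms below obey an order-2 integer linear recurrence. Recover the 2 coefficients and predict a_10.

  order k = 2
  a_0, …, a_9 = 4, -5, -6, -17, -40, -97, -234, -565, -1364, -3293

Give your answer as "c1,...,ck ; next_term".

  a_2 = 2·-5 + 1·4 = -6
  a_3 = 2·-6 + 1·-5 = -17
  a_4 = 2·-17 + 1·-6 = -40
  a_5 = 2·-40 + 1·-17 = -97
  a_6 = 2·-97 + 1·-40 = -234
  a_7 = 2·-234 + 1·-97 = -565
  a_8 = 2·-565 + 1·-234 = -1364
  a_9 = 2·-1364 + 1·-565 = -3293
  a_10 = 2·-3293 + 1·-1364 = -7950

2,1 ; -7950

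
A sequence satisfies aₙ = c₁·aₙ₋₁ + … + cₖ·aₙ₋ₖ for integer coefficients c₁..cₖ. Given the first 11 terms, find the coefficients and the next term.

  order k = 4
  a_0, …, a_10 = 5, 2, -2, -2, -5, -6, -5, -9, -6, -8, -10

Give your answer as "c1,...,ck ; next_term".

0,1,1,-1 ; -5

  a_4 = 0·-2 + 1·-2 + 1·2 + -1·5 = -5
  a_5 = 0·-5 + 1·-2 + 1·-2 + -1·2 = -6
  a_6 = 0·-6 + 1·-5 + 1·-2 + -1·-2 = -5
  a_7 = 0·-5 + 1·-6 + 1·-5 + -1·-2 = -9
  a_8 = 0·-9 + 1·-5 + 1·-6 + -1·-5 = -6
  a_9 = 0·-6 + 1·-9 + 1·-5 + -1·-6 = -8
  a_10 = 0·-8 + 1·-6 + 1·-9 + -1·-5 = -10
  a_11 = 0·-10 + 1·-8 + 1·-6 + -1·-9 = -5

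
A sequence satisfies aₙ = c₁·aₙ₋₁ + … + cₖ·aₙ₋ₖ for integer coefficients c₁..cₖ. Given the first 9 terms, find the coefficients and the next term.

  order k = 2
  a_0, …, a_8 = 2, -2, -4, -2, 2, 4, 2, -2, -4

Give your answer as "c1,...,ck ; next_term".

1,-1 ; -2

  a_2 = 1·-2 + -1·2 = -4
  a_3 = 1·-4 + -1·-2 = -2
  a_4 = 1·-2 + -1·-4 = 2
  a_5 = 1·2 + -1·-2 = 4
  a_6 = 1·4 + -1·2 = 2
  a_7 = 1·2 + -1·4 = -2
  a_8 = 1·-2 + -1·2 = -4
  a_9 = 1·-4 + -1·-2 = -2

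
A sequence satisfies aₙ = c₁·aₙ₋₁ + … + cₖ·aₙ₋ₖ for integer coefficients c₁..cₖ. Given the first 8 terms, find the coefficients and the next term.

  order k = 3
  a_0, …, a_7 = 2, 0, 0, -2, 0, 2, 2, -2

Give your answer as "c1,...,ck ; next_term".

0,-1,-1 ; -4

  a_3 = 0·0 + -1·0 + -1·2 = -2
  a_4 = 0·-2 + -1·0 + -1·0 = 0
  a_5 = 0·0 + -1·-2 + -1·0 = 2
  a_6 = 0·2 + -1·0 + -1·-2 = 2
  a_7 = 0·2 + -1·2 + -1·0 = -2
  a_8 = 0·-2 + -1·2 + -1·2 = -4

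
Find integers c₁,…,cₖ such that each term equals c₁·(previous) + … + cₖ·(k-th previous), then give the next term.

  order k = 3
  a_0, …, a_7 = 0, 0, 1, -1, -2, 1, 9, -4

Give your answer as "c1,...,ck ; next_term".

-1,-3,-4 ; -27

  a_3 = -1·1 + -3·0 + -4·0 = -1
  a_4 = -1·-1 + -3·1 + -4·0 = -2
  a_5 = -1·-2 + -3·-1 + -4·1 = 1
  a_6 = -1·1 + -3·-2 + -4·-1 = 9
  a_7 = -1·9 + -3·1 + -4·-2 = -4
  a_8 = -1·-4 + -3·9 + -4·1 = -27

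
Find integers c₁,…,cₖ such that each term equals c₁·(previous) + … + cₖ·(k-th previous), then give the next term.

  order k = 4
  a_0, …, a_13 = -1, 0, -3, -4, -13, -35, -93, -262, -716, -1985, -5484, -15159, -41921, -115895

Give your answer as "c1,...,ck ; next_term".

  a_4 = 2·-4 + 3·-3 + -1·0 + -4·-1 = -13
  a_5 = 2·-13 + 3·-4 + -1·-3 + -4·0 = -35
  a_6 = 2·-35 + 3·-13 + -1·-4 + -4·-3 = -93
  a_7 = 2·-93 + 3·-35 + -1·-13 + -4·-4 = -262
  a_8 = 2·-262 + 3·-93 + -1·-35 + -4·-13 = -716
  a_9 = 2·-716 + 3·-262 + -1·-93 + -4·-35 = -1985
  a_10 = 2·-1985 + 3·-716 + -1·-262 + -4·-93 = -5484
  a_11 = 2·-5484 + 3·-1985 + -1·-716 + -4·-262 = -15159
  a_12 = 2·-15159 + 3·-5484 + -1·-1985 + -4·-716 = -41921
  a_13 = 2·-41921 + 3·-15159 + -1·-5484 + -4·-1985 = -115895
  a_14 = 2·-115895 + 3·-41921 + -1·-15159 + -4·-5484 = -320458

2,3,-1,-4 ; -320458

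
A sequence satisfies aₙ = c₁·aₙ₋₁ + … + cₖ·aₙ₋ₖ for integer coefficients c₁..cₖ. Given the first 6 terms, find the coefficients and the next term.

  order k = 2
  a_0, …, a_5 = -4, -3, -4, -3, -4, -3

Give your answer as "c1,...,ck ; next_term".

  a_2 = 0·-3 + 1·-4 = -4
  a_3 = 0·-4 + 1·-3 = -3
  a_4 = 0·-3 + 1·-4 = -4
  a_5 = 0·-4 + 1·-3 = -3
  a_6 = 0·-3 + 1·-4 = -4

0,1 ; -4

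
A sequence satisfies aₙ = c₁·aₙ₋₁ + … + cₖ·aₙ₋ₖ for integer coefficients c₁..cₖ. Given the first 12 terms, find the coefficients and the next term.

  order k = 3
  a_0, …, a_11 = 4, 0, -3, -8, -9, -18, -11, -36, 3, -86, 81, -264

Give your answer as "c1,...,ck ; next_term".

  a_3 = 0·-3 + 3·0 + -2·4 = -8
  a_4 = 0·-8 + 3·-3 + -2·0 = -9
  a_5 = 0·-9 + 3·-8 + -2·-3 = -18
  a_6 = 0·-18 + 3·-9 + -2·-8 = -11
  a_7 = 0·-11 + 3·-18 + -2·-9 = -36
  a_8 = 0·-36 + 3·-11 + -2·-18 = 3
  a_9 = 0·3 + 3·-36 + -2·-11 = -86
  a_10 = 0·-86 + 3·3 + -2·-36 = 81
  a_11 = 0·81 + 3·-86 + -2·3 = -264
  a_12 = 0·-264 + 3·81 + -2·-86 = 415

0,3,-2 ; 415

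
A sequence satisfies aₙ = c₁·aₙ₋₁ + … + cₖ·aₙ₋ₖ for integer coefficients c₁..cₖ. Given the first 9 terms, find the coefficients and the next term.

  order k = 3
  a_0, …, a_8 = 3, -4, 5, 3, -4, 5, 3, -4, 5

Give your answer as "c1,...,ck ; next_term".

0,0,1 ; 3

  a_3 = 0·5 + 0·-4 + 1·3 = 3
  a_4 = 0·3 + 0·5 + 1·-4 = -4
  a_5 = 0·-4 + 0·3 + 1·5 = 5
  a_6 = 0·5 + 0·-4 + 1·3 = 3
  a_7 = 0·3 + 0·5 + 1·-4 = -4
  a_8 = 0·-4 + 0·3 + 1·5 = 5
  a_9 = 0·5 + 0·-4 + 1·3 = 3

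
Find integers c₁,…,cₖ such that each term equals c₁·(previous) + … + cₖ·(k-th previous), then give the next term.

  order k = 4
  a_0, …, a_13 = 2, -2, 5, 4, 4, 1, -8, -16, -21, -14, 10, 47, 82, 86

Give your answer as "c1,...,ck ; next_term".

  a_4 = 1·4 + 0·5 + -1·-2 + -1·2 = 4
  a_5 = 1·4 + 0·4 + -1·5 + -1·-2 = 1
  a_6 = 1·1 + 0·4 + -1·4 + -1·5 = -8
  a_7 = 1·-8 + 0·1 + -1·4 + -1·4 = -16
  a_8 = 1·-16 + 0·-8 + -1·1 + -1·4 = -21
  a_9 = 1·-21 + 0·-16 + -1·-8 + -1·1 = -14
  a_10 = 1·-14 + 0·-21 + -1·-16 + -1·-8 = 10
  a_11 = 1·10 + 0·-14 + -1·-21 + -1·-16 = 47
  a_12 = 1·47 + 0·10 + -1·-14 + -1·-21 = 82
  a_13 = 1·82 + 0·47 + -1·10 + -1·-14 = 86
  a_14 = 1·86 + 0·82 + -1·47 + -1·10 = 29

1,0,-1,-1 ; 29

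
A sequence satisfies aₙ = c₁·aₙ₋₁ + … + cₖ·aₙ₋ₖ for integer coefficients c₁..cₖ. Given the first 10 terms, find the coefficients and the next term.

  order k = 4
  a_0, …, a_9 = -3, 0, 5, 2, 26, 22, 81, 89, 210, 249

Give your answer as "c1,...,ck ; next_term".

1,3,-2,-3 ; 458

  a_4 = 1·2 + 3·5 + -2·0 + -3·-3 = 26
  a_5 = 1·26 + 3·2 + -2·5 + -3·0 = 22
  a_6 = 1·22 + 3·26 + -2·2 + -3·5 = 81
  a_7 = 1·81 + 3·22 + -2·26 + -3·2 = 89
  a_8 = 1·89 + 3·81 + -2·22 + -3·26 = 210
  a_9 = 1·210 + 3·89 + -2·81 + -3·22 = 249
  a_10 = 1·249 + 3·210 + -2·89 + -3·81 = 458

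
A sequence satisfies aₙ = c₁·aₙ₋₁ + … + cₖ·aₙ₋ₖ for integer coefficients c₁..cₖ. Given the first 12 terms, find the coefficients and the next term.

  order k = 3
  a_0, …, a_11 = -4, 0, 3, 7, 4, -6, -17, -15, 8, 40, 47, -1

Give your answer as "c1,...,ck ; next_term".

  a_3 = 1·3 + -1·0 + -1·-4 = 7
  a_4 = 1·7 + -1·3 + -1·0 = 4
  a_5 = 1·4 + -1·7 + -1·3 = -6
  a_6 = 1·-6 + -1·4 + -1·7 = -17
  a_7 = 1·-17 + -1·-6 + -1·4 = -15
  a_8 = 1·-15 + -1·-17 + -1·-6 = 8
  a_9 = 1·8 + -1·-15 + -1·-17 = 40
  a_10 = 1·40 + -1·8 + -1·-15 = 47
  a_11 = 1·47 + -1·40 + -1·8 = -1
  a_12 = 1·-1 + -1·47 + -1·40 = -88

1,-1,-1 ; -88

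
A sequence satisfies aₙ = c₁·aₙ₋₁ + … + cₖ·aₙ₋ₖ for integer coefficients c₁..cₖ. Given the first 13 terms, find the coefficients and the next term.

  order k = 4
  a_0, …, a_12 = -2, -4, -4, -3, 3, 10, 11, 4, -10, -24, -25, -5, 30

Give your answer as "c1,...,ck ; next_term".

1,-1,0,-1 ; 59

  a_4 = 1·-3 + -1·-4 + 0·-4 + -1·-2 = 3
  a_5 = 1·3 + -1·-3 + 0·-4 + -1·-4 = 10
  a_6 = 1·10 + -1·3 + 0·-3 + -1·-4 = 11
  a_7 = 1·11 + -1·10 + 0·3 + -1·-3 = 4
  a_8 = 1·4 + -1·11 + 0·10 + -1·3 = -10
  a_9 = 1·-10 + -1·4 + 0·11 + -1·10 = -24
  a_10 = 1·-24 + -1·-10 + 0·4 + -1·11 = -25
  a_11 = 1·-25 + -1·-24 + 0·-10 + -1·4 = -5
  a_12 = 1·-5 + -1·-25 + 0·-24 + -1·-10 = 30
  a_13 = 1·30 + -1·-5 + 0·-25 + -1·-24 = 59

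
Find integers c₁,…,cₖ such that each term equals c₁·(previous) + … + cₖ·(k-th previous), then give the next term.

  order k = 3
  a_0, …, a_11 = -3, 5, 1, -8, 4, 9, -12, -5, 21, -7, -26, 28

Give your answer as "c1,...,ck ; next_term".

  a_3 = 0·1 + -1·5 + 1·-3 = -8
  a_4 = 0·-8 + -1·1 + 1·5 = 4
  a_5 = 0·4 + -1·-8 + 1·1 = 9
  a_6 = 0·9 + -1·4 + 1·-8 = -12
  a_7 = 0·-12 + -1·9 + 1·4 = -5
  a_8 = 0·-5 + -1·-12 + 1·9 = 21
  a_9 = 0·21 + -1·-5 + 1·-12 = -7
  a_10 = 0·-7 + -1·21 + 1·-5 = -26
  a_11 = 0·-26 + -1·-7 + 1·21 = 28
  a_12 = 0·28 + -1·-26 + 1·-7 = 19

0,-1,1 ; 19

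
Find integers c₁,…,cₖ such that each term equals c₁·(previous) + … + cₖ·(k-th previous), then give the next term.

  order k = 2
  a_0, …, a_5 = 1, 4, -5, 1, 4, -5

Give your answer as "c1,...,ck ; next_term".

  a_2 = -1·4 + -1·1 = -5
  a_3 = -1·-5 + -1·4 = 1
  a_4 = -1·1 + -1·-5 = 4
  a_5 = -1·4 + -1·1 = -5
  a_6 = -1·-5 + -1·4 = 1

-1,-1 ; 1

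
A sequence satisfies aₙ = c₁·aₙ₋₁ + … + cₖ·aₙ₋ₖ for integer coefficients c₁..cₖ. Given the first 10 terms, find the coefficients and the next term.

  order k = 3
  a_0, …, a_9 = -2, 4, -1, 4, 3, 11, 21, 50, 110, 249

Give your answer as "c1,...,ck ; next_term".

2,1,-1 ; 558

  a_3 = 2·-1 + 1·4 + -1·-2 = 4
  a_4 = 2·4 + 1·-1 + -1·4 = 3
  a_5 = 2·3 + 1·4 + -1·-1 = 11
  a_6 = 2·11 + 1·3 + -1·4 = 21
  a_7 = 2·21 + 1·11 + -1·3 = 50
  a_8 = 2·50 + 1·21 + -1·11 = 110
  a_9 = 2·110 + 1·50 + -1·21 = 249
  a_10 = 2·249 + 1·110 + -1·50 = 558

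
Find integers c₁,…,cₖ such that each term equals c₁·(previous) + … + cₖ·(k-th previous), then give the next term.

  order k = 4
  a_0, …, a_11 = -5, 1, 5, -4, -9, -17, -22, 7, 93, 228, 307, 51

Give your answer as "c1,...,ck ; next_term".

  a_4 = 2·-4 + -2·5 + -1·1 + -2·-5 = -9
  a_5 = 2·-9 + -2·-4 + -1·5 + -2·1 = -17
  a_6 = 2·-17 + -2·-9 + -1·-4 + -2·5 = -22
  a_7 = 2·-22 + -2·-17 + -1·-9 + -2·-4 = 7
  a_8 = 2·7 + -2·-22 + -1·-17 + -2·-9 = 93
  a_9 = 2·93 + -2·7 + -1·-22 + -2·-17 = 228
  a_10 = 2·228 + -2·93 + -1·7 + -2·-22 = 307
  a_11 = 2·307 + -2·228 + -1·93 + -2·7 = 51
  a_12 = 2·51 + -2·307 + -1·228 + -2·93 = -926

2,-2,-1,-2 ; -926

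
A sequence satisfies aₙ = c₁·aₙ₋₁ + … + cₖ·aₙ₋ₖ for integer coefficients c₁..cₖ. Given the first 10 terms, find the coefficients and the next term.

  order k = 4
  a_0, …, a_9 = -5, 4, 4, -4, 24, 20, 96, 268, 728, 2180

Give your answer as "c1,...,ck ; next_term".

2,3,0,-4 ; 6160

  a_4 = 2·-4 + 3·4 + 0·4 + -4·-5 = 24
  a_5 = 2·24 + 3·-4 + 0·4 + -4·4 = 20
  a_6 = 2·20 + 3·24 + 0·-4 + -4·4 = 96
  a_7 = 2·96 + 3·20 + 0·24 + -4·-4 = 268
  a_8 = 2·268 + 3·96 + 0·20 + -4·24 = 728
  a_9 = 2·728 + 3·268 + 0·96 + -4·20 = 2180
  a_10 = 2·2180 + 3·728 + 0·268 + -4·96 = 6160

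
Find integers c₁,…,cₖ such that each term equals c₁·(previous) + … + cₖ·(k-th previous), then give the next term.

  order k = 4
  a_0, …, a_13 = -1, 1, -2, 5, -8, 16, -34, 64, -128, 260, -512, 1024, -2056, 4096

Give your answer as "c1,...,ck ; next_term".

-2,0,-2,-4 ; -8192

  a_4 = -2·5 + 0·-2 + -2·1 + -4·-1 = -8
  a_5 = -2·-8 + 0·5 + -2·-2 + -4·1 = 16
  a_6 = -2·16 + 0·-8 + -2·5 + -4·-2 = -34
  a_7 = -2·-34 + 0·16 + -2·-8 + -4·5 = 64
  a_8 = -2·64 + 0·-34 + -2·16 + -4·-8 = -128
  a_9 = -2·-128 + 0·64 + -2·-34 + -4·16 = 260
  a_10 = -2·260 + 0·-128 + -2·64 + -4·-34 = -512
  a_11 = -2·-512 + 0·260 + -2·-128 + -4·64 = 1024
  a_12 = -2·1024 + 0·-512 + -2·260 + -4·-128 = -2056
  a_13 = -2·-2056 + 0·1024 + -2·-512 + -4·260 = 4096
  a_14 = -2·4096 + 0·-2056 + -2·1024 + -4·-512 = -8192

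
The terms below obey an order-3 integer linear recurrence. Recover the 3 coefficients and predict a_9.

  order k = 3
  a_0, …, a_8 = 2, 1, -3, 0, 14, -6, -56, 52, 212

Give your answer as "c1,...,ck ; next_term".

  a_3 = 0·-3 + -4·1 + 2·2 = 0
  a_4 = 0·0 + -4·-3 + 2·1 = 14
  a_5 = 0·14 + -4·0 + 2·-3 = -6
  a_6 = 0·-6 + -4·14 + 2·0 = -56
  a_7 = 0·-56 + -4·-6 + 2·14 = 52
  a_8 = 0·52 + -4·-56 + 2·-6 = 212
  a_9 = 0·212 + -4·52 + 2·-56 = -320

0,-4,2 ; -320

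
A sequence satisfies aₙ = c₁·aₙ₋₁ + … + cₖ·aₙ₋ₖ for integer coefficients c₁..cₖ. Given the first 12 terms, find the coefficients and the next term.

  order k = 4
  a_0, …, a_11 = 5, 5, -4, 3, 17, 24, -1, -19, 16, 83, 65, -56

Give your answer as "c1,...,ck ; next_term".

  a_4 = 1·3 + -1·-4 + 0·5 + 2·5 = 17
  a_5 = 1·17 + -1·3 + 0·-4 + 2·5 = 24
  a_6 = 1·24 + -1·17 + 0·3 + 2·-4 = -1
  a_7 = 1·-1 + -1·24 + 0·17 + 2·3 = -19
  a_8 = 1·-19 + -1·-1 + 0·24 + 2·17 = 16
  a_9 = 1·16 + -1·-19 + 0·-1 + 2·24 = 83
  a_10 = 1·83 + -1·16 + 0·-19 + 2·-1 = 65
  a_11 = 1·65 + -1·83 + 0·16 + 2·-19 = -56
  a_12 = 1·-56 + -1·65 + 0·83 + 2·16 = -89

1,-1,0,2 ; -89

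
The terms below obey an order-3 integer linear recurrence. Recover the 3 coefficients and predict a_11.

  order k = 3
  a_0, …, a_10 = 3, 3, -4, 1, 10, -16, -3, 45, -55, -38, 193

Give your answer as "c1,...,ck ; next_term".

  a_3 = -1·-4 + -2·3 + 1·3 = 1
  a_4 = -1·1 + -2·-4 + 1·3 = 10
  a_5 = -1·10 + -2·1 + 1·-4 = -16
  a_6 = -1·-16 + -2·10 + 1·1 = -3
  a_7 = -1·-3 + -2·-16 + 1·10 = 45
  a_8 = -1·45 + -2·-3 + 1·-16 = -55
  a_9 = -1·-55 + -2·45 + 1·-3 = -38
  a_10 = -1·-38 + -2·-55 + 1·45 = 193
  a_11 = -1·193 + -2·-38 + 1·-55 = -172

-1,-2,1 ; -172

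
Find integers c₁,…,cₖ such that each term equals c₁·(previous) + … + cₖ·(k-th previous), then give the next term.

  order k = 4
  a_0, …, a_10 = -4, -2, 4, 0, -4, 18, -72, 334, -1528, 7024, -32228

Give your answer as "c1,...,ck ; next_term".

  a_4 = -4·0 + 3·4 + 2·-2 + 3·-4 = -4
  a_5 = -4·-4 + 3·0 + 2·4 + 3·-2 = 18
  a_6 = -4·18 + 3·-4 + 2·0 + 3·4 = -72
  a_7 = -4·-72 + 3·18 + 2·-4 + 3·0 = 334
  a_8 = -4·334 + 3·-72 + 2·18 + 3·-4 = -1528
  a_9 = -4·-1528 + 3·334 + 2·-72 + 3·18 = 7024
  a_10 = -4·7024 + 3·-1528 + 2·334 + 3·-72 = -32228
  a_11 = -4·-32228 + 3·7024 + 2·-1528 + 3·334 = 147930

-4,3,2,3 ; 147930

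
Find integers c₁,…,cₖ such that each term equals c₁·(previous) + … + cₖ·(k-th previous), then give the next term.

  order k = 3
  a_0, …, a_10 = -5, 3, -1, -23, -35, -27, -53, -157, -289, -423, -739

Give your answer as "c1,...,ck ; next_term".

  a_3 = 2·-1 + -2·3 + 3·-5 = -23
  a_4 = 2·-23 + -2·-1 + 3·3 = -35
  a_5 = 2·-35 + -2·-23 + 3·-1 = -27
  a_6 = 2·-27 + -2·-35 + 3·-23 = -53
  a_7 = 2·-53 + -2·-27 + 3·-35 = -157
  a_8 = 2·-157 + -2·-53 + 3·-27 = -289
  a_9 = 2·-289 + -2·-157 + 3·-53 = -423
  a_10 = 2·-423 + -2·-289 + 3·-157 = -739
  a_11 = 2·-739 + -2·-423 + 3·-289 = -1499

2,-2,3 ; -1499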